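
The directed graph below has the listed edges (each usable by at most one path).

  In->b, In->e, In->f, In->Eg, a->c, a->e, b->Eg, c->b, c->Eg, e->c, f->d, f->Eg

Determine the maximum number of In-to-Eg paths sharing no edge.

Assign every edge capacity 1; by Menger, the answer equals the max flow.
Path In→Eg (+1); total 1.
Path In→b→Eg (+1); total 2.
Path In→f→Eg (+1); total 3.
Path In→e→c→Eg (+1); total 4.
No residual In→Eg path; max flow = 4.
Certifying cut of size 4: {In→Eg, In→b, In→e, In→f}.

4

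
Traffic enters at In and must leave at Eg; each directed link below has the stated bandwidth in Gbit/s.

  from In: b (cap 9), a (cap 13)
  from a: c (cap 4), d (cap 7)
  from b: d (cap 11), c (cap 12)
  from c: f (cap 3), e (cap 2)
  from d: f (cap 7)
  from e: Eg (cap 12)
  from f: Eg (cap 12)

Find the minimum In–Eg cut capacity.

12

Augment In→a→c→e→Eg: bottleneck 2, flow now 2.
Augment In→a→c→f→Eg: bottleneck 2, flow now 4.
Augment In→a→d→f→Eg: bottleneck 7, flow now 11.
Augment In→b→c→f→Eg: bottleneck 1, flow now 12.
No augmenting path remains; maximum flow = 12.
By max-flow min-cut, the minimum cut capacity equals the max flow.
In the residual graph, reachable from In: {In, a, b, c, d}.
Min-cut edges: c→e (2), c→f (3), d→f (7); capacity 2 + 3 + 7 = 12.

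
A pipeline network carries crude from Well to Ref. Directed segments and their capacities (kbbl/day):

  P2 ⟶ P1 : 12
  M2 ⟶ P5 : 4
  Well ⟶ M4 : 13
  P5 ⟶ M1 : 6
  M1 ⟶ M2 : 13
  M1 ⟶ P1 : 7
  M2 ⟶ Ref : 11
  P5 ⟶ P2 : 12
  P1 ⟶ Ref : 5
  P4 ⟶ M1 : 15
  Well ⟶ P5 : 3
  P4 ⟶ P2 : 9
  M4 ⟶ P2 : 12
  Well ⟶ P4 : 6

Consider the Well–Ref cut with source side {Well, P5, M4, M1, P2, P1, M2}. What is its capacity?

Edges leaving {Well, P5, M4, M1, P2, P1, M2}: Well→P4 (6), P1→Ref (5), M2→Ref (11).
Cut capacity = 6 + 5 + 11 = 22.

22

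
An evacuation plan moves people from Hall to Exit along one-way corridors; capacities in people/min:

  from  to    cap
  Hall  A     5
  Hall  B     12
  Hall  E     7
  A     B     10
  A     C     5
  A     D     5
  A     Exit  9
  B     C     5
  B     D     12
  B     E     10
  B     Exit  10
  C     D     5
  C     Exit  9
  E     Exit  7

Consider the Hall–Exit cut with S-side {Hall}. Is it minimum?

Yes — it is a minimum cut (capacity 24).

Given cut capacity: 5 + 12 + 7 = 24.
Augment Hall→A→Exit: bottleneck 5, flow now 5.
Augment Hall→B→Exit: bottleneck 10, flow now 15.
Augment Hall→E→Exit: bottleneck 7, flow now 22.
Augment Hall→B→C→Exit: bottleneck 2, flow now 24.
No augmenting path remains; maximum flow = 24.
Cut capacity 24 equals the max flow, so it is a minimum cut.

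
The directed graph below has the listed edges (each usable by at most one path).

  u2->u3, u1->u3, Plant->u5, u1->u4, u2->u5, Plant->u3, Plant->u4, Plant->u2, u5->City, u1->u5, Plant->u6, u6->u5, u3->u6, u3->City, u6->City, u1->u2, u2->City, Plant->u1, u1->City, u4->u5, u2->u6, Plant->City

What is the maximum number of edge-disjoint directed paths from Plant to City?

6

Assign every edge capacity 1; by Menger, the answer equals the max flow.
Path Plant→City (+1); total 1.
Path Plant→u1→City (+1); total 2.
Path Plant→u2→City (+1); total 3.
Path Plant→u3→City (+1); total 4.
Path Plant→u5→City (+1); total 5.
Path Plant→u6→City (+1); total 6.
No residual Plant→City path; max flow = 6.
Certifying cut of size 6: {Plant→City, Plant→u1, Plant→u2, Plant→u3, Plant→u6, u5→City}.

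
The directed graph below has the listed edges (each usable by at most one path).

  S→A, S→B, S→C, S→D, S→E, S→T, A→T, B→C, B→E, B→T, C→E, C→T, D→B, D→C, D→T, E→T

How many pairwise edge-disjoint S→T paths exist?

Assign every edge capacity 1; by Menger, the answer equals the max flow.
Path S→T (+1); total 1.
Path S→A→T (+1); total 2.
Path S→B→T (+1); total 3.
Path S→C→T (+1); total 4.
Path S→D→T (+1); total 5.
Path S→E→T (+1); total 6.
No residual S→T path; max flow = 6.
Certifying cut of size 6: {S→A, S→B, S→C, S→D, S→E, S→T}.

6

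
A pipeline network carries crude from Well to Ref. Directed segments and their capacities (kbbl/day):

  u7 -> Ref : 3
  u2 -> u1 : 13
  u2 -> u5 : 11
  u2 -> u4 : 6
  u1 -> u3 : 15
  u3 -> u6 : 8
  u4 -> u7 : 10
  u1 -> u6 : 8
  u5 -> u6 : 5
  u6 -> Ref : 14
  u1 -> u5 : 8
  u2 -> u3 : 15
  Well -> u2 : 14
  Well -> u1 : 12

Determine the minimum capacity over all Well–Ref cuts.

17

Augment Well→u1→u6→Ref: bottleneck 8, flow now 8.
Augment Well→u1→u3→u6→Ref: bottleneck 4, flow now 12.
Augment Well→u2→u3→u6→Ref: bottleneck 2, flow now 14.
Augment Well→u2→u4→u7→Ref: bottleneck 3, flow now 17.
No augmenting path remains; maximum flow = 17.
By max-flow min-cut, the minimum cut capacity equals the max flow.
In the residual graph, reachable from Well: {Well, u1, u2, u3, u4, u5, u6, u7}.
Min-cut edges: u6→Ref (14), u7→Ref (3); capacity 14 + 3 = 17.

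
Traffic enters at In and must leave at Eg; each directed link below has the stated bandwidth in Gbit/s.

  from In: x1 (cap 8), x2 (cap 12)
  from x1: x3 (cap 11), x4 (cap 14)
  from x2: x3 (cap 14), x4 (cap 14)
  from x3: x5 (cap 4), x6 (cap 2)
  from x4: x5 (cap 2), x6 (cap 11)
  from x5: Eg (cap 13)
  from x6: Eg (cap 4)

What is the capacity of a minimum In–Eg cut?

10

Augment In→x1→x3→x5→Eg: bottleneck 4, flow now 4.
Augment In→x1→x3→x6→Eg: bottleneck 2, flow now 6.
Augment In→x1→x4→x5→Eg: bottleneck 2, flow now 8.
Augment In→x2→x4→x6→Eg: bottleneck 2, flow now 10.
No augmenting path remains; maximum flow = 10.
By max-flow min-cut, the minimum cut capacity equals the max flow.
In the residual graph, reachable from In: {In, x1, x2, x3, x4, x6}.
Min-cut edges: x3→x5 (4), x4→x5 (2), x6→Eg (4); capacity 4 + 2 + 4 = 10.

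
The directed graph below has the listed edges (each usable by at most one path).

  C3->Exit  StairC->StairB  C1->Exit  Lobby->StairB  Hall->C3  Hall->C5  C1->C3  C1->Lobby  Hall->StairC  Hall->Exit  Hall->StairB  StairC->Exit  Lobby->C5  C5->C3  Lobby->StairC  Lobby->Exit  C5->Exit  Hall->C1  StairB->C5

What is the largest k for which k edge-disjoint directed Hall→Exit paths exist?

Assign every edge capacity 1; by Menger, the answer equals the max flow.
Path Hall→Exit (+1); total 1.
Path Hall→C1→Exit (+1); total 2.
Path Hall→C5→Exit (+1); total 3.
Path Hall→StairC→Exit (+1); total 4.
Path Hall→C3→Exit (+1); total 5.
No residual Hall→Exit path; max flow = 5.
Certifying cut of size 5: {C3→Exit, C5→Exit, Hall→C1, Hall→Exit, Hall→StairC}.

5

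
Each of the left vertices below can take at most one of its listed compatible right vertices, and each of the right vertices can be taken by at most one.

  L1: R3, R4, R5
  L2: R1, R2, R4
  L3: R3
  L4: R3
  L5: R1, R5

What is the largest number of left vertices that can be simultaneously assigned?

Unit-capacity flow: source→left, listed edges, right→sink; max matching = max flow.
Augmenting path L1→R3 (+1); matched 1.
Augmenting path L2→R1 (+1); matched 2.
Augmenting path L5→R5 (+1); matched 3.
Augmenting path L3→R3→L1→R4 (+1); matched 4.
No augmenting path remains; maximum matching = 4.
König certificate: {L1, L2, L5, R3} is a vertex cover of size 4 (every listed pair touches it), so no matching can be larger.

4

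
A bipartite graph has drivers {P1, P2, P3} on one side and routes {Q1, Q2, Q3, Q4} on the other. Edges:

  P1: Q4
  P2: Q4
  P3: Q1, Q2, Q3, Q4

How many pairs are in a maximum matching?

Unit-capacity flow: source→left, listed edges, right→sink; max matching = max flow.
Augmenting path P1→Q4 (+1); matched 1.
Augmenting path P3→Q1 (+1); matched 2.
No augmenting path remains; maximum matching = 2.
König certificate: {P3, Q4} is a vertex cover of size 2 (every listed pair touches it), so no matching can be larger.

2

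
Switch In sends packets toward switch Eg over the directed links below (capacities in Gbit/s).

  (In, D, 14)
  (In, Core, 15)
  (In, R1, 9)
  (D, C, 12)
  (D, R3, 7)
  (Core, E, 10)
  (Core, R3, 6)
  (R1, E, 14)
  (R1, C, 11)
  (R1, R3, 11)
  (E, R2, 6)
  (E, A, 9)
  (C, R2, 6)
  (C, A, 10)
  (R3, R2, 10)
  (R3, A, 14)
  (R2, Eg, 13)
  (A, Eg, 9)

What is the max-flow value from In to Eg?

Augment In→D→C→R2→Eg: bottleneck 6, flow now 6.
Augment In→D→C→A→Eg: bottleneck 6, flow now 12.
Augment In→D→R3→R2→Eg: bottleneck 2, flow now 14.
Augment In→Core→E→R2→Eg: bottleneck 5, flow now 19.
Augment In→Core→E→A→Eg: bottleneck 3, flow now 22.
No augmenting path remains; maximum flow = 22.
In the residual graph, reachable from In: {In, D, Core, R1, E, C, R3, R2, A}.
Min-cut edges: R2→Eg (13), A→Eg (9); capacity 13 + 9 = 22.
This cut is saturated, so no flow can exceed 22.

22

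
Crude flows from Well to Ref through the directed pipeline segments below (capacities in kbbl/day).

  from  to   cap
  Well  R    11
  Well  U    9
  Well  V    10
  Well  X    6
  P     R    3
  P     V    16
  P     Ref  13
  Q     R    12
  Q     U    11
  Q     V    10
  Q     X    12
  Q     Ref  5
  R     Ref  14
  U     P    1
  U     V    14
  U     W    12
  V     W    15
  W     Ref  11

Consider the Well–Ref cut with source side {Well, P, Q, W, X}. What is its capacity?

111

Edges leaving {Well, P, Q, W, X}: Well→R (11), Well→U (9), Well→V (10), P→R (3), P→V (16), P→Ref (13), Q→R (12), Q→U (11), Q→V (10), Q→Ref (5), W→Ref (11).
Cut capacity = 11 + 9 + 10 + 3 + 16 + 13 + 12 + 11 + 10 + 5 + 11 = 111.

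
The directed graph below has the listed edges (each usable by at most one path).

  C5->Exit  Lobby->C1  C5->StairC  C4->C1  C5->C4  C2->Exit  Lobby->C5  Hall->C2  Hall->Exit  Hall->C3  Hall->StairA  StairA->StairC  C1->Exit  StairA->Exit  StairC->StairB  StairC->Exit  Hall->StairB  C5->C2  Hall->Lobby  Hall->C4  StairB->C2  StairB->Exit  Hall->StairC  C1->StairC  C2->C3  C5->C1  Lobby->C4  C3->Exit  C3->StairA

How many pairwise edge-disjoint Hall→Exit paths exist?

8

Assign every edge capacity 1; by Menger, the answer equals the max flow.
Path Hall→Exit (+1); total 1.
Path Hall→StairC→Exit (+1); total 2.
Path Hall→C2→Exit (+1); total 3.
Path Hall→C3→Exit (+1); total 4.
Path Hall→StairB→Exit (+1); total 5.
Path Hall→StairA→Exit (+1); total 6.
Path Hall→Lobby→C5→Exit (+1); total 7.
Path Hall→C4→C1→Exit (+1); total 8.
No residual Hall→Exit path; max flow = 8.
Certifying cut of size 8: {Hall→C2, Hall→C3, Hall→C4, Hall→Exit, Hall→Lobby, Hall→StairA, Hall→StairB, Hall→StairC}.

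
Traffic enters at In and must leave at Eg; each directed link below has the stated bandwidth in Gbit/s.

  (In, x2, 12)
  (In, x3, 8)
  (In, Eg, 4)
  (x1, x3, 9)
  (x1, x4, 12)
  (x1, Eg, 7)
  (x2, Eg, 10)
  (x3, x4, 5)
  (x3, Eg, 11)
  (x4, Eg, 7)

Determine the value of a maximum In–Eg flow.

Augment In→Eg: bottleneck 4, flow now 4.
Augment In→x2→Eg: bottleneck 10, flow now 14.
Augment In→x3→Eg: bottleneck 8, flow now 22.
No augmenting path remains; maximum flow = 22.
In the residual graph, reachable from In: {In, x2}.
Min-cut edges: In→x3 (8), In→Eg (4), x2→Eg (10); capacity 8 + 4 + 10 = 22.
This cut is saturated, so no flow can exceed 22.

22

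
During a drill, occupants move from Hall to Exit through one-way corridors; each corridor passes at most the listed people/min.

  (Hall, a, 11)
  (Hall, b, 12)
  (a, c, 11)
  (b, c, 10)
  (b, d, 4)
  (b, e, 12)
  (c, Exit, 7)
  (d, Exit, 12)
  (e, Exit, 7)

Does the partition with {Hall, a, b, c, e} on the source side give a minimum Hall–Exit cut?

Given cut capacity: 4 + 7 + 7 = 18.
Augment Hall→a→c→Exit: bottleneck 7, flow now 7.
Augment Hall→b→d→Exit: bottleneck 4, flow now 11.
Augment Hall→b→e→Exit: bottleneck 7, flow now 18.
No augmenting path remains; maximum flow = 18.
Cut capacity 18 equals the max flow, so it is a minimum cut.

Yes — it is a minimum cut (capacity 18).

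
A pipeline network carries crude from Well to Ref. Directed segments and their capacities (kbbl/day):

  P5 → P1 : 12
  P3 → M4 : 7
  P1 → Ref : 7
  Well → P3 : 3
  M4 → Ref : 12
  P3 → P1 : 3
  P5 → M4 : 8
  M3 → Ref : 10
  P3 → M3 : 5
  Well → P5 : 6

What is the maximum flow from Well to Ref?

Augment Well→P3→P1→Ref: bottleneck 3, flow now 3.
Augment Well→P5→P1→Ref: bottleneck 4, flow now 7.
Augment Well→P5→M4→Ref: bottleneck 2, flow now 9.
No augmenting path remains; maximum flow = 9.
In the residual graph, reachable from Well: {Well}.
Min-cut edges: Well→P3 (3), Well→P5 (6); capacity 3 + 6 = 9.
This cut is saturated, so no flow can exceed 9.

9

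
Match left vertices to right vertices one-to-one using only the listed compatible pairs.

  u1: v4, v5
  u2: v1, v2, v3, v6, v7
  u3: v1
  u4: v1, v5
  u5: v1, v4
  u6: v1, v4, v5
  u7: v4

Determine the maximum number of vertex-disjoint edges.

4

Unit-capacity flow: source→left, listed edges, right→sink; max matching = max flow.
Augmenting path u1→v4 (+1); matched 1.
Augmenting path u2→v1 (+1); matched 2.
Augmenting path u4→v5 (+1); matched 3.
Augmenting path u3→v1→u2→v2 (+1); matched 4.
No augmenting path remains; maximum matching = 4.
König certificate: {u2, v1, v4, v5} is a vertex cover of size 4 (every listed pair touches it), so no matching can be larger.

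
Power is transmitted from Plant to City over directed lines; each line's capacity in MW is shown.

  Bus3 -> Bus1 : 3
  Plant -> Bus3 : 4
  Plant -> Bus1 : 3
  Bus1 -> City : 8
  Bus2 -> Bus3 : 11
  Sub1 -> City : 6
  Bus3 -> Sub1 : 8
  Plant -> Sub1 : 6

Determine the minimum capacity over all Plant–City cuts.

12

Augment Plant→Sub1→City: bottleneck 6, flow now 6.
Augment Plant→Bus1→City: bottleneck 3, flow now 9.
Augment Plant→Bus3→Bus1→City: bottleneck 3, flow now 12.
No augmenting path remains; maximum flow = 12.
By max-flow min-cut, the minimum cut capacity equals the max flow.
In the residual graph, reachable from Plant: {Plant, Bus3, Sub1}.
Min-cut edges: Plant→Bus1 (3), Bus3→Bus1 (3), Sub1→City (6); capacity 3 + 3 + 6 = 12.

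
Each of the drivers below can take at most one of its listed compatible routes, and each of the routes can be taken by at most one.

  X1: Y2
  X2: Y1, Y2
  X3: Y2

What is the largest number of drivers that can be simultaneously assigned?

Unit-capacity flow: source→left, listed edges, right→sink; max matching = max flow.
Augmenting path X1→Y2 (+1); matched 1.
Augmenting path X2→Y1 (+1); matched 2.
No augmenting path remains; maximum matching = 2.
König certificate: {X2, Y2} is a vertex cover of size 2 (every listed pair touches it), so no matching can be larger.

2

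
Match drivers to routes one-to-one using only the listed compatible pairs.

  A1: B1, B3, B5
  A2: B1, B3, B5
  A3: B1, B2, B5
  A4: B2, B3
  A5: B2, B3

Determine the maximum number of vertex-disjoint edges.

Unit-capacity flow: source→left, listed edges, right→sink; max matching = max flow.
Augmenting path A1→B1 (+1); matched 1.
Augmenting path A2→B3 (+1); matched 2.
Augmenting path A3→B2 (+1); matched 3.
Augmenting path A4→B2→A3→B5 (+1); matched 4.
No augmenting path remains; maximum matching = 4.
König certificate: {B1, B2, B3, B5} is a vertex cover of size 4 (every listed pair touches it), so no matching can be larger.

4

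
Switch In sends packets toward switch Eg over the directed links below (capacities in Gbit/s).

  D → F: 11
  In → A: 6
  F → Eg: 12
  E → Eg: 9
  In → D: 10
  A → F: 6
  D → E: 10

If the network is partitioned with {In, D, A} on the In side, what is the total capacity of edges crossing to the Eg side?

Edges leaving {In, D, A}: D→E (10), D→F (11), A→F (6).
Cut capacity = 10 + 11 + 6 = 27.

27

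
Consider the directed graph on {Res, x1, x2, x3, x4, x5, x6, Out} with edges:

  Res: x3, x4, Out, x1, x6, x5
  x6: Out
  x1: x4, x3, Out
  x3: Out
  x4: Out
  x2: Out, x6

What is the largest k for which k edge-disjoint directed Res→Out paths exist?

5

Assign every edge capacity 1; by Menger, the answer equals the max flow.
Path Res→Out (+1); total 1.
Path Res→x1→Out (+1); total 2.
Path Res→x3→Out (+1); total 3.
Path Res→x4→Out (+1); total 4.
Path Res→x6→Out (+1); total 5.
No residual Res→Out path; max flow = 5.
Certifying cut of size 5: {Res→Out, Res→x1, Res→x3, Res→x4, Res→x6}.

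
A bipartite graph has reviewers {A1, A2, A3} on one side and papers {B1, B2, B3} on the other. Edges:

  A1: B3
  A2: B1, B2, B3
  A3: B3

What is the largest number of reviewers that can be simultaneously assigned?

2

Unit-capacity flow: source→left, listed edges, right→sink; max matching = max flow.
Augmenting path A1→B3 (+1); matched 1.
Augmenting path A2→B1 (+1); matched 2.
No augmenting path remains; maximum matching = 2.
König certificate: {A2, B3} is a vertex cover of size 2 (every listed pair touches it), so no matching can be larger.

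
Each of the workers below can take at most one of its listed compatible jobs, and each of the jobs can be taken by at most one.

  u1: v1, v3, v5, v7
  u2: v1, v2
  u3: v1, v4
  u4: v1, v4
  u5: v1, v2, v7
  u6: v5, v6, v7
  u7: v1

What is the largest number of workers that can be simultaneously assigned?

6

Unit-capacity flow: source→left, listed edges, right→sink; max matching = max flow.
Augmenting path u1→v1 (+1); matched 1.
Augmenting path u2→v2 (+1); matched 2.
Augmenting path u3→v4 (+1); matched 3.
Augmenting path u5→v7 (+1); matched 4.
Augmenting path u6→v5 (+1); matched 5.
Augmenting path u4→v1→u1→v3 (+1); matched 6.
No augmenting path remains; maximum matching = 6.
König certificate: {u1, u2, u5, u6, v1, v4} is a vertex cover of size 6 (every listed pair touches it), so no matching can be larger.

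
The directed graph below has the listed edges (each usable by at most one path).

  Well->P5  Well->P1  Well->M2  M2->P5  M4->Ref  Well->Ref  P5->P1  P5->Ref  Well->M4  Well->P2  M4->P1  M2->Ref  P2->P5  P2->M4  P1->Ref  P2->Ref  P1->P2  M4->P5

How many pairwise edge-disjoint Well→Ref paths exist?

6

Assign every edge capacity 1; by Menger, the answer equals the max flow.
Path Well→Ref (+1); total 1.
Path Well→P1→Ref (+1); total 2.
Path Well→P2→Ref (+1); total 3.
Path Well→M2→Ref (+1); total 4.
Path Well→M4→Ref (+1); total 5.
Path Well→P5→Ref (+1); total 6.
No residual Well→Ref path; max flow = 6.
Certifying cut of size 6: {Well→M2, Well→M4, Well→P1, Well→P2, Well→P5, Well→Ref}.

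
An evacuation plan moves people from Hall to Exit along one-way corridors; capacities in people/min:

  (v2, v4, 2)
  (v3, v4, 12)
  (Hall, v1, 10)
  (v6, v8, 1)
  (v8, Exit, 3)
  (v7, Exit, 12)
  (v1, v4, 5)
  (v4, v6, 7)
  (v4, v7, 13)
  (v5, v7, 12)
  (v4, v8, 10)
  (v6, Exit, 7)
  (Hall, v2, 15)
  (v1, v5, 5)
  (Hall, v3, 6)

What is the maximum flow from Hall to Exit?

Augment Hall→v1→v4→v6→Exit: bottleneck 5, flow now 5.
Augment Hall→v1→v5→v7→Exit: bottleneck 5, flow now 10.
Augment Hall→v2→v4→v6→Exit: bottleneck 2, flow now 12.
Augment Hall→v3→v4→v7→Exit: bottleneck 6, flow now 18.
No augmenting path remains; maximum flow = 18.
In the residual graph, reachable from Hall: {Hall, v2}.
Min-cut edges: Hall→v1 (10), Hall→v3 (6), v2→v4 (2); capacity 10 + 6 + 2 = 18.
This cut is saturated, so no flow can exceed 18.

18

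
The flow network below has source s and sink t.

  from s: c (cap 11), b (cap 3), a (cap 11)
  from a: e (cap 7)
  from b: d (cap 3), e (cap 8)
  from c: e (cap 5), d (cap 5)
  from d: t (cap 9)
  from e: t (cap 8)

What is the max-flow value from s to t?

Augment s→a→e→t: bottleneck 7, flow now 7.
Augment s→b→d→t: bottleneck 3, flow now 10.
Augment s→c→d→t: bottleneck 5, flow now 15.
Augment s→c→e→t: bottleneck 1, flow now 16.
No augmenting path remains; maximum flow = 16.
In the residual graph, reachable from s: {s, a, c, e}.
Min-cut edges: s→b (3), c→d (5), e→t (8); capacity 3 + 5 + 8 = 16.
This cut is saturated, so no flow can exceed 16.

16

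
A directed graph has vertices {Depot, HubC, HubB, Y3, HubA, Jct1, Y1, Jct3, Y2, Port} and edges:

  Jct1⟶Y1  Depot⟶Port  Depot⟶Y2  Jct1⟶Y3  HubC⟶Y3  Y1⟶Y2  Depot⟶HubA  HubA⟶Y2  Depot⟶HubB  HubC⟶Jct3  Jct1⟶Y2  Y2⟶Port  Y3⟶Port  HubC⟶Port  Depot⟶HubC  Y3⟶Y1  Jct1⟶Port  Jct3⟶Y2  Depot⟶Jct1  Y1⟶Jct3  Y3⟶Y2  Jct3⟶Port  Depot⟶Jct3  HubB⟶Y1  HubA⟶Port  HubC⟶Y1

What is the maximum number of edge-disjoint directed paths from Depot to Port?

6

Assign every edge capacity 1; by Menger, the answer equals the max flow.
Path Depot→Port (+1); total 1.
Path Depot→HubC→Port (+1); total 2.
Path Depot→HubA→Port (+1); total 3.
Path Depot→Jct1→Port (+1); total 4.
Path Depot→Jct3→Port (+1); total 5.
Path Depot→Y2→Port (+1); total 6.
No residual Depot→Port path; max flow = 6.
Certifying cut of size 6: {Depot→HubA, Depot→HubC, Depot→Jct1, Depot→Port, Jct3→Port, Y2→Port}.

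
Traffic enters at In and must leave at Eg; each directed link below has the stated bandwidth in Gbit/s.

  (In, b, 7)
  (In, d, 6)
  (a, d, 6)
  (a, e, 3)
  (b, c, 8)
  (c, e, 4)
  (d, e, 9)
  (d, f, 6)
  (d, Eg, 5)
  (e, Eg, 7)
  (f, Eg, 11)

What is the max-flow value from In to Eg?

Augment In→d→Eg: bottleneck 5, flow now 5.
Augment In→d→e→Eg: bottleneck 1, flow now 6.
Augment In→b→c→e→Eg: bottleneck 4, flow now 10.
No augmenting path remains; maximum flow = 10.
In the residual graph, reachable from In: {In, b, c}.
Min-cut edges: In→d (6), c→e (4); capacity 6 + 4 = 10.
This cut is saturated, so no flow can exceed 10.

10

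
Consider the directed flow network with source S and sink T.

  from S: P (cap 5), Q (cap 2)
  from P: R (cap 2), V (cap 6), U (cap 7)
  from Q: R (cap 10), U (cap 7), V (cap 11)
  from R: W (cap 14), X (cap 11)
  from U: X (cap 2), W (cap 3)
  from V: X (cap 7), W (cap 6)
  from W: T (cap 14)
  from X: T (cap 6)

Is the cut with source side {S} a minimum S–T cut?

Yes — it is a minimum cut (capacity 7).

Given cut capacity: 5 + 2 = 7.
Augment S→P→R→W→T: bottleneck 2, flow now 2.
Augment S→P→U→W→T: bottleneck 3, flow now 5.
Augment S→Q→R→W→T: bottleneck 2, flow now 7.
No augmenting path remains; maximum flow = 7.
Cut capacity 7 equals the max flow, so it is a minimum cut.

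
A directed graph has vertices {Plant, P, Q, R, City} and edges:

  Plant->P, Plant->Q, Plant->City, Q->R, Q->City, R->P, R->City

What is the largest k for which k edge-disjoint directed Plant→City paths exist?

2

Assign every edge capacity 1; by Menger, the answer equals the max flow.
Path Plant→City (+1); total 1.
Path Plant→Q→City (+1); total 2.
No residual Plant→City path; max flow = 2.
Certifying cut of size 2: {Plant→City, Plant→Q}.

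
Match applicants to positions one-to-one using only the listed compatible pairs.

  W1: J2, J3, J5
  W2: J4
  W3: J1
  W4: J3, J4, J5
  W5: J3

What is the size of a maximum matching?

Unit-capacity flow: source→left, listed edges, right→sink; max matching = max flow.
Augmenting path W1→J2 (+1); matched 1.
Augmenting path W2→J4 (+1); matched 2.
Augmenting path W3→J1 (+1); matched 3.
Augmenting path W4→J3 (+1); matched 4.
Augmenting path W5→J3→W4→J5 (+1); matched 5.
No augmenting path remains; maximum matching = 5.
König certificate: {W1, W2, W3, W4, W5} is a vertex cover of size 5 (every listed pair touches it), so no matching can be larger.

5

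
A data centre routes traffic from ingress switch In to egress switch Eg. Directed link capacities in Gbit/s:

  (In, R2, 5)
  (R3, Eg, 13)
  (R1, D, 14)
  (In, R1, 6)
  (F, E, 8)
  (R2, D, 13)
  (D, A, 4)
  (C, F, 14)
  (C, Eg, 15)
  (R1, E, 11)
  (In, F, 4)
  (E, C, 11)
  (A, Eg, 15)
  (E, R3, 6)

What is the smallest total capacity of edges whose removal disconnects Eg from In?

Augment In→R2→D→A→Eg: bottleneck 4, flow now 4.
Augment In→F→E→R3→Eg: bottleneck 4, flow now 8.
Augment In→R1→E→R3→Eg: bottleneck 2, flow now 10.
Augment In→R1→E→C→Eg: bottleneck 4, flow now 14.
No augmenting path remains; maximum flow = 14.
By max-flow min-cut, the minimum cut capacity equals the max flow.
In the residual graph, reachable from In: {In, R2, D}.
Min-cut edges: In→F (4), In→R1 (6), D→A (4); capacity 4 + 6 + 4 = 14.

14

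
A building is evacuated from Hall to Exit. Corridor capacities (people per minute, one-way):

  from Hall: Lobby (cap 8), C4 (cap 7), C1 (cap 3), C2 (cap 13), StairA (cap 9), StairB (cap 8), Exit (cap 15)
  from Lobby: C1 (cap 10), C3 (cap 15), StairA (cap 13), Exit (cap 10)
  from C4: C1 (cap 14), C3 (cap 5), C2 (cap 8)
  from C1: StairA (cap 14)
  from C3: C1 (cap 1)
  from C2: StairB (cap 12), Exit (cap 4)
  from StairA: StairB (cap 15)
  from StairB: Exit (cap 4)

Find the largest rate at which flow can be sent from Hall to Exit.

Augment Hall→Exit: bottleneck 15, flow now 15.
Augment Hall→Lobby→Exit: bottleneck 8, flow now 23.
Augment Hall→C2→Exit: bottleneck 4, flow now 27.
Augment Hall→StairB→Exit: bottleneck 4, flow now 31.
No augmenting path remains; maximum flow = 31.
In the residual graph, reachable from Hall: {Hall, C4, C1, C3, C2, StairA, StairB}.
Min-cut edges: Hall→Lobby (8), Hall→Exit (15), C2→Exit (4), StairB→Exit (4); capacity 8 + 15 + 4 + 4 = 31.
This cut is saturated, so no flow can exceed 31.

31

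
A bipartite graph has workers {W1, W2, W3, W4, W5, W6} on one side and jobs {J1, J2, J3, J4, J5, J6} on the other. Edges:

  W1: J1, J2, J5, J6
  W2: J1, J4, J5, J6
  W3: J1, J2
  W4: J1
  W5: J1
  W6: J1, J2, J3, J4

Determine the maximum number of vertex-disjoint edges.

5

Unit-capacity flow: source→left, listed edges, right→sink; max matching = max flow.
Augmenting path W1→J1 (+1); matched 1.
Augmenting path W2→J4 (+1); matched 2.
Augmenting path W3→J2 (+1); matched 3.
Augmenting path W6→J3 (+1); matched 4.
Augmenting path W4→J1→W1→J5 (+1); matched 5.
No augmenting path remains; maximum matching = 5.
König certificate: {W1, W2, W3, W6, J1} is a vertex cover of size 5 (every listed pair touches it), so no matching can be larger.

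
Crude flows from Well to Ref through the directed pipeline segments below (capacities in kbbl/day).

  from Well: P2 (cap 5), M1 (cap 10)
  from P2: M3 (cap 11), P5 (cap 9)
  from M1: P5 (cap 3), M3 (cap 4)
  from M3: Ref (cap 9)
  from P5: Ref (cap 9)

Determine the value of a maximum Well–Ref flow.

12

Augment Well→P2→M3→Ref: bottleneck 5, flow now 5.
Augment Well→M1→M3→Ref: bottleneck 4, flow now 9.
Augment Well→M1→P5→Ref: bottleneck 3, flow now 12.
No augmenting path remains; maximum flow = 12.
In the residual graph, reachable from Well: {Well, M1}.
Min-cut edges: Well→P2 (5), M1→M3 (4), M1→P5 (3); capacity 5 + 4 + 3 = 12.
This cut is saturated, so no flow can exceed 12.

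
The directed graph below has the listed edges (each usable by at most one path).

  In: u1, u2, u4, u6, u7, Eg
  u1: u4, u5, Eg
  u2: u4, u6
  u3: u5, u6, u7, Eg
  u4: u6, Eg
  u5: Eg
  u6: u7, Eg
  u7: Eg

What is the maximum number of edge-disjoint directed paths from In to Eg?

5

Assign every edge capacity 1; by Menger, the answer equals the max flow.
Path In→Eg (+1); total 1.
Path In→u1→Eg (+1); total 2.
Path In→u4→Eg (+1); total 3.
Path In→u6→Eg (+1); total 4.
Path In→u7→Eg (+1); total 5.
No residual In→Eg path; max flow = 5.
Certifying cut of size 5: {In→Eg, In→u1, u4→Eg, u6→Eg, u7→Eg}.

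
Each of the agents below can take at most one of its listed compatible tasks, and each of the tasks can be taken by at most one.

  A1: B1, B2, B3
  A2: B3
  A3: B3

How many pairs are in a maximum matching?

2

Unit-capacity flow: source→left, listed edges, right→sink; max matching = max flow.
Augmenting path A1→B1 (+1); matched 1.
Augmenting path A2→B3 (+1); matched 2.
No augmenting path remains; maximum matching = 2.
König certificate: {A1, B3} is a vertex cover of size 2 (every listed pair touches it), so no matching can be larger.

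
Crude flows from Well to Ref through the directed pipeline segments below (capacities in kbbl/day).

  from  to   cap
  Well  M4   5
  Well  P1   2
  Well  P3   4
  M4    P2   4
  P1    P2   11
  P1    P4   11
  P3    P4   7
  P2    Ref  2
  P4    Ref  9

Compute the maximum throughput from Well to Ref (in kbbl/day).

Augment Well→M4→P2→Ref: bottleneck 2, flow now 2.
Augment Well→P1→P4→Ref: bottleneck 2, flow now 4.
Augment Well→P3→P4→Ref: bottleneck 4, flow now 8.
No augmenting path remains; maximum flow = 8.
In the residual graph, reachable from Well: {Well, M4, P2}.
Min-cut edges: Well→P1 (2), Well→P3 (4), P2→Ref (2); capacity 2 + 4 + 2 = 8.
This cut is saturated, so no flow can exceed 8.

8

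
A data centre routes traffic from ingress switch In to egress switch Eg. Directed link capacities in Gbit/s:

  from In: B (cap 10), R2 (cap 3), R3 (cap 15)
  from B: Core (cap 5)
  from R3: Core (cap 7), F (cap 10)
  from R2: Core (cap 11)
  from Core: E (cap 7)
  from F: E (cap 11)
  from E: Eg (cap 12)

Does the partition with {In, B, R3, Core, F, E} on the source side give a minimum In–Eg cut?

Given cut capacity: 3 + 12 = 15.
Augment In→B→Core→E→Eg: bottleneck 5, flow now 5.
Augment In→R3→Core→E→Eg: bottleneck 2, flow now 7.
Augment In→R3→F→E→Eg: bottleneck 5, flow now 12.
No augmenting path remains; maximum flow = 12.
In the residual graph, reachable from In: {In, B, R3, R2, Core, F, E}.
Min-cut edges: E→Eg (12); capacity 12 = 12.
Cut capacity 15 exceeds the max flow 12, so it is not minimum.

No — its capacity is 15, but the minimum cut has capacity 12.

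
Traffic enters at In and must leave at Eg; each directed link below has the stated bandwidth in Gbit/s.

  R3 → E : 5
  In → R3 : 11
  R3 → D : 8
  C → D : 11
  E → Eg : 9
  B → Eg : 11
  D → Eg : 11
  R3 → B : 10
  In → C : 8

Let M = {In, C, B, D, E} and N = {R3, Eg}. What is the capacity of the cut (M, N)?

42

Edges leaving {In, C, B, D, E}: In→R3 (11), B→Eg (11), D→Eg (11), E→Eg (9).
Cut capacity = 11 + 11 + 11 + 9 = 42.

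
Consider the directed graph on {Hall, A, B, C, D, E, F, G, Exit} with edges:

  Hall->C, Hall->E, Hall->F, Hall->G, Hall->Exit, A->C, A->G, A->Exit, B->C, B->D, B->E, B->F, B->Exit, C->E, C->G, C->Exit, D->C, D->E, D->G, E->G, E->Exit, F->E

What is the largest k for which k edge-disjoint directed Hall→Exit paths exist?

3

Assign every edge capacity 1; by Menger, the answer equals the max flow.
Path Hall→Exit (+1); total 1.
Path Hall→C→Exit (+1); total 2.
Path Hall→E→Exit (+1); total 3.
No residual Hall→Exit path; max flow = 3.
Certifying cut of size 3: {E→Exit, Hall→C, Hall→Exit}.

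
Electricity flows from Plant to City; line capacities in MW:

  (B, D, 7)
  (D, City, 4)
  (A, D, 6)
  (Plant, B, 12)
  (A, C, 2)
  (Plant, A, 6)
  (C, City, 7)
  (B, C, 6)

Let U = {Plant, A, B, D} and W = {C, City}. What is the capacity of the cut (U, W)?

Edges leaving {Plant, A, B, D}: A→C (2), B→C (6), D→City (4).
Cut capacity = 2 + 6 + 4 = 12.

12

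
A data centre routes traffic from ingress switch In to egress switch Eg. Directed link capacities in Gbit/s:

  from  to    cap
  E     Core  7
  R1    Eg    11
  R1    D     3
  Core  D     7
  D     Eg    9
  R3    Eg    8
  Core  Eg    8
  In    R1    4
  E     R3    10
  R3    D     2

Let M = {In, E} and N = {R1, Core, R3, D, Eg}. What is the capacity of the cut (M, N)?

Edges leaving {In, E}: In→R1 (4), E→Core (7), E→R3 (10).
Cut capacity = 4 + 7 + 10 = 21.

21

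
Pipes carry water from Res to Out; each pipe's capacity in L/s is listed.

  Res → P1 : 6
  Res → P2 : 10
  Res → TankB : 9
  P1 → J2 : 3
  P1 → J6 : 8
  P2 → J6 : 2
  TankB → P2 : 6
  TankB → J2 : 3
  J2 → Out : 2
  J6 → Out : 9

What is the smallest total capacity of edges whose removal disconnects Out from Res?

10

Augment Res→P1→J2→Out: bottleneck 2, flow now 2.
Augment Res→P1→J6→Out: bottleneck 4, flow now 6.
Augment Res→P2→J6→Out: bottleneck 2, flow now 8.
Augment Res→TankB→J2→P1→J6→Out: bottleneck 2, flow now 10. (uses reverse residual edge)
No augmenting path remains; maximum flow = 10.
By max-flow min-cut, the minimum cut capacity equals the max flow.
In the residual graph, reachable from Res: {Res, P2, TankB, J2}.
Min-cut edges: Res→P1 (6), P2→J6 (2), J2→Out (2); capacity 6 + 2 + 2 = 10.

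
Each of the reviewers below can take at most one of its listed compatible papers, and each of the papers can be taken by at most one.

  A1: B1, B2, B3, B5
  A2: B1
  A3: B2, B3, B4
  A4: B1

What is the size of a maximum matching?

3

Unit-capacity flow: source→left, listed edges, right→sink; max matching = max flow.
Augmenting path A1→B1 (+1); matched 1.
Augmenting path A3→B2 (+1); matched 2.
Augmenting path A2→B1→A1→B3 (+1); matched 3.
No augmenting path remains; maximum matching = 3.
König certificate: {A1, A3, B1} is a vertex cover of size 3 (every listed pair touches it), so no matching can be larger.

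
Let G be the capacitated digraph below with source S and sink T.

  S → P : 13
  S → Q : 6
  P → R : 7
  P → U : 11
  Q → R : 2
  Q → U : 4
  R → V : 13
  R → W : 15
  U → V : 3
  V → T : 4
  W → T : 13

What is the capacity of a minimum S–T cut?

12

Augment S→P→R→V→T: bottleneck 4, flow now 4.
Augment S→P→R→W→T: bottleneck 3, flow now 7.
Augment S→Q→R→W→T: bottleneck 2, flow now 9.
Augment S→P→U→V→R→W→T: bottleneck 3, flow now 12. (uses reverse residual edge)
No augmenting path remains; maximum flow = 12.
By max-flow min-cut, the minimum cut capacity equals the max flow.
In the residual graph, reachable from S: {S, P, Q, U}.
Min-cut edges: P→R (7), Q→R (2), U→V (3); capacity 7 + 2 + 3 = 12.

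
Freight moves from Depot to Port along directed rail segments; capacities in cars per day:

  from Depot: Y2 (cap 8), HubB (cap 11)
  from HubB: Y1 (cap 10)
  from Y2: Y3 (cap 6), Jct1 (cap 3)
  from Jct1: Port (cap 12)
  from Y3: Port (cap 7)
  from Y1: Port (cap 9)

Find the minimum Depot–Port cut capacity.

Augment Depot→HubB→Y1→Port: bottleneck 9, flow now 9.
Augment Depot→Y2→Jct1→Port: bottleneck 3, flow now 12.
Augment Depot→Y2→Y3→Port: bottleneck 5, flow now 17.
No augmenting path remains; maximum flow = 17.
By max-flow min-cut, the minimum cut capacity equals the max flow.
In the residual graph, reachable from Depot: {Depot, HubB, Y1}.
Min-cut edges: Depot→Y2 (8), Y1→Port (9); capacity 8 + 9 = 17.

17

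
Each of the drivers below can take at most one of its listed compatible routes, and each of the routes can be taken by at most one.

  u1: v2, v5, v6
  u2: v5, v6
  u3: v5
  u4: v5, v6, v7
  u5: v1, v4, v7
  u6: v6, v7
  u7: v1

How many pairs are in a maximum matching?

6

Unit-capacity flow: source→left, listed edges, right→sink; max matching = max flow.
Augmenting path u1→v2 (+1); matched 1.
Augmenting path u2→v5 (+1); matched 2.
Augmenting path u4→v6 (+1); matched 3.
Augmenting path u5→v1 (+1); matched 4.
Augmenting path u6→v7 (+1); matched 5.
Augmenting path u7→v1→u5→v4 (+1); matched 6.
No augmenting path remains; maximum matching = 6.
König certificate: {u1, u5, u7, v5, v6, v7} is a vertex cover of size 6 (every listed pair touches it), so no matching can be larger.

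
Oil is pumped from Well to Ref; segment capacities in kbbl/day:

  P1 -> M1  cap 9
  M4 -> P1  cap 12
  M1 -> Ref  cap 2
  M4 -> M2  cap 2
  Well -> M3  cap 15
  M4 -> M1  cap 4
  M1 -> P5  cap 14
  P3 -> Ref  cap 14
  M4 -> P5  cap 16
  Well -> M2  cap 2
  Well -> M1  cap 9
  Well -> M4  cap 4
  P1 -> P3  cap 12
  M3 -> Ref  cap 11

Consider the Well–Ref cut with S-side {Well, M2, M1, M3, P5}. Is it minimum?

Yes — it is a minimum cut (capacity 17).

Given cut capacity: 4 + 2 + 11 = 17.
Augment Well→M1→Ref: bottleneck 2, flow now 2.
Augment Well→M3→Ref: bottleneck 11, flow now 13.
Augment Well→M4→P1→P3→Ref: bottleneck 4, flow now 17.
No augmenting path remains; maximum flow = 17.
Cut capacity 17 equals the max flow, so it is a minimum cut.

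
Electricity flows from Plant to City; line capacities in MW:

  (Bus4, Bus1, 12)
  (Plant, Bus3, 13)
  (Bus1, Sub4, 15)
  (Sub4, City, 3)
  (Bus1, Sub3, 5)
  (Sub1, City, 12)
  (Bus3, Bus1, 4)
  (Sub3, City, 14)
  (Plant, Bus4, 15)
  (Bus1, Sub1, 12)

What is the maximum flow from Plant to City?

Augment Plant→Bus3→Bus1→Sub1→City: bottleneck 4, flow now 4.
Augment Plant→Bus4→Bus1→Sub1→City: bottleneck 8, flow now 12.
Augment Plant→Bus4→Bus1→Sub4→City: bottleneck 3, flow now 15.
Augment Plant→Bus4→Bus1→Sub3→City: bottleneck 1, flow now 16.
No augmenting path remains; maximum flow = 16.
In the residual graph, reachable from Plant: {Plant, Bus3, Bus4}.
Min-cut edges: Bus3→Bus1 (4), Bus4→Bus1 (12); capacity 4 + 12 = 16.
This cut is saturated, so no flow can exceed 16.

16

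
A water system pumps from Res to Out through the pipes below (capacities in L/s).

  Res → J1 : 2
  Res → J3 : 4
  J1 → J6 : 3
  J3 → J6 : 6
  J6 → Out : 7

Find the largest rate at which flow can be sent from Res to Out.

6

Augment Res→J1→J6→Out: bottleneck 2, flow now 2.
Augment Res→J3→J6→Out: bottleneck 4, flow now 6.
No augmenting path remains; maximum flow = 6.
In the residual graph, reachable from Res: {Res}.
Min-cut edges: Res→J1 (2), Res→J3 (4); capacity 2 + 4 = 6.
This cut is saturated, so no flow can exceed 6.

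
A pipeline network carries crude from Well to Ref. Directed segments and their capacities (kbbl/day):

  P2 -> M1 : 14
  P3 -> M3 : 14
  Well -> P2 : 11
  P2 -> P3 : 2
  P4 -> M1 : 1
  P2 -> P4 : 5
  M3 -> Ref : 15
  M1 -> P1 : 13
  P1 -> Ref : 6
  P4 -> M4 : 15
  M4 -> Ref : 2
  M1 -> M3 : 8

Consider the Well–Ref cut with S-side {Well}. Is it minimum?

Given cut capacity: 11 = 11.
Augment Well→P2→P4→M4→Ref: bottleneck 2, flow now 2.
Augment Well→P2→P3→M3→Ref: bottleneck 2, flow now 4.
Augment Well→P2→M1→P1→Ref: bottleneck 6, flow now 10.
Augment Well→P2→M1→M3→Ref: bottleneck 1, flow now 11.
No augmenting path remains; maximum flow = 11.
Cut capacity 11 equals the max flow, so it is a minimum cut.

Yes — it is a minimum cut (capacity 11).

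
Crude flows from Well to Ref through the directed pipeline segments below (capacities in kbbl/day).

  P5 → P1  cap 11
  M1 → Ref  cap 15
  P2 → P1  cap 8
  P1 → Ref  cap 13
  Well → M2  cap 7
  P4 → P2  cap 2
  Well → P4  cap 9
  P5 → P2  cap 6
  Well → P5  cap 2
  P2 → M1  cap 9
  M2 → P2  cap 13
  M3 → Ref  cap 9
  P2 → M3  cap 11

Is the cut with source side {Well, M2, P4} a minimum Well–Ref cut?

No — its capacity is 17, but the minimum cut has capacity 11.

Given cut capacity: 2 + 13 + 2 = 17.
Augment Well→P5→P1→Ref: bottleneck 2, flow now 2.
Augment Well→M2→P2→M3→Ref: bottleneck 7, flow now 9.
Augment Well→P4→P2→M3→Ref: bottleneck 2, flow now 11.
No augmenting path remains; maximum flow = 11.
In the residual graph, reachable from Well: {Well, P4}.
Min-cut edges: Well→M2 (7), Well→P5 (2), P4→P2 (2); capacity 7 + 2 + 2 = 11.
Cut capacity 17 exceeds the max flow 11, so it is not minimum.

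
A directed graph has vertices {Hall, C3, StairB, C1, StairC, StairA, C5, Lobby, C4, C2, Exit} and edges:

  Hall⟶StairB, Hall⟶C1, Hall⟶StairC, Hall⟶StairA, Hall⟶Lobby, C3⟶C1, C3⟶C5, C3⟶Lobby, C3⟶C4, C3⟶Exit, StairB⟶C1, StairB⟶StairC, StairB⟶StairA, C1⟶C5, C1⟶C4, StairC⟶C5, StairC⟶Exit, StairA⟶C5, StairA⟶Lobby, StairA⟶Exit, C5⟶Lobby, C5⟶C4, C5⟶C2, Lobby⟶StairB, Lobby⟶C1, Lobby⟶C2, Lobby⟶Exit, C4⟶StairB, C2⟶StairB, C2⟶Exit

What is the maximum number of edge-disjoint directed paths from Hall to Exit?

4

Assign every edge capacity 1; by Menger, the answer equals the max flow.
Path Hall→StairC→Exit (+1); total 1.
Path Hall→StairA→Exit (+1); total 2.
Path Hall→Lobby→Exit (+1); total 3.
Path Hall→C1→C5→C2→Exit (+1); total 4.
No residual Hall→Exit path; max flow = 4.
Certifying cut of size 4: {C2→Exit, Lobby→Exit, StairA→Exit, StairC→Exit}.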